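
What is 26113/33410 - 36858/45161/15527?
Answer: 18309591873931/23427588038270 ≈ 0.78154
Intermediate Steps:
26113/33410 - 36858/45161/15527 = 26113*(1/33410) - 36858*1/45161*(1/15527) = 26113/33410 - 36858/45161*1/15527 = 26113/33410 - 36858/701214847 = 18309591873931/23427588038270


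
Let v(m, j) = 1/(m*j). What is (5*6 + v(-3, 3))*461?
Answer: 124009/9 ≈ 13779.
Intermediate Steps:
v(m, j) = 1/(j*m)
(5*6 + v(-3, 3))*461 = (5*6 + 1/(3*(-3)))*461 = (30 + (1/3)*(-1/3))*461 = (30 - 1/9)*461 = (269/9)*461 = 124009/9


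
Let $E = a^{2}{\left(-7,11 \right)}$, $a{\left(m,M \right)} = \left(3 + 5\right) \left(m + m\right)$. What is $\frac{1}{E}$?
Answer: $\frac{1}{12544} \approx 7.9719 \cdot 10^{-5}$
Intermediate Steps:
$a{\left(m,M \right)} = 16 m$ ($a{\left(m,M \right)} = 8 \cdot 2 m = 16 m$)
$E = 12544$ ($E = \left(16 \left(-7\right)\right)^{2} = \left(-112\right)^{2} = 12544$)
$\frac{1}{E} = \frac{1}{12544}$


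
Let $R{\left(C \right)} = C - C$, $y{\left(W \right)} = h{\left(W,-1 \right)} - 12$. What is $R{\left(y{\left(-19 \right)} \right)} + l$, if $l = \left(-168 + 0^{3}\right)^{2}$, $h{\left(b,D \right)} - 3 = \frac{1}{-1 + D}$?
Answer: $28224$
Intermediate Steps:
$h{\left(b,D \right)} = 3 + \frac{1}{-1 + D}$
$y{\left(W \right)} = - \frac{19}{2}$ ($y{\left(W \right)} = \frac{-2 + 3 \left(-1\right)}{-1 - 1} - 12 = \frac{-2 - 3}{-2} - 12 = \left(- \frac{1}{2}\right) \left(-5\right) - 12 = \frac{5}{2} - 12 = - \frac{19}{2}$)
$R{\left(C \right)} = 0$
$l = 28224$ ($l = \left(-168 + 0\right)^{2} = \left(-168\right)^{2} = 28224$)
$R{\left(y{\left(-19 \right)} \right)} + l = 0 + 28224 = 28224$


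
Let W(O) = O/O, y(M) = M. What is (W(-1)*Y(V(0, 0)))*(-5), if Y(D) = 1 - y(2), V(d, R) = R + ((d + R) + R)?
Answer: 5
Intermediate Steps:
V(d, R) = d + 3*R (V(d, R) = R + ((R + d) + R) = R + (d + 2*R) = d + 3*R)
Y(D) = -1 (Y(D) = 1 - 1*2 = 1 - 2 = -1)
W(O) = 1
(W(-1)*Y(V(0, 0)))*(-5) = (1*(-1))*(-5) = -1*(-5) = 5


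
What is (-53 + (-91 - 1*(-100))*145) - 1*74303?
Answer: -73051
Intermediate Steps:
(-53 + (-91 - 1*(-100))*145) - 1*74303 = (-53 + (-91 + 100)*145) - 74303 = (-53 + 9*145) - 74303 = (-53 + 1305) - 74303 = 1252 - 74303 = -73051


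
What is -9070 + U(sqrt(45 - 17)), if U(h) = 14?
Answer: -9056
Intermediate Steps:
-9070 + U(sqrt(45 - 17)) = -9070 + 14 = -9056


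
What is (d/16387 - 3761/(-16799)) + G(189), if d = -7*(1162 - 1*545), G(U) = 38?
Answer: 1492844960/39326459 ≈ 37.960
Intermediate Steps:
d = -4319 (d = -7*(1162 - 545) = -7*617 = -4319)
(d/16387 - 3761/(-16799)) + G(189) = (-4319/16387 - 3761/(-16799)) + 38 = (-4319*1/16387 - 3761*(-1/16799)) + 38 = (-617/2341 + 3761/16799) + 38 = -1560482/39326459 + 38 = 1492844960/39326459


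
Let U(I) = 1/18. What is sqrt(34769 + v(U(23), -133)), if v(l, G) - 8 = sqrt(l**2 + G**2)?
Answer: sqrt(1251972 + 2*sqrt(5731237))/6 ≈ 186.84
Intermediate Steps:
U(I) = 1/18
v(l, G) = 8 + sqrt(G**2 + l**2) (v(l, G) = 8 + sqrt(l**2 + G**2) = 8 + sqrt(G**2 + l**2))
sqrt(34769 + v(U(23), -133)) = sqrt(34769 + (8 + sqrt((-133)**2 + (1/18)**2))) = sqrt(34769 + (8 + sqrt(17689 + 1/324))) = sqrt(34769 + (8 + sqrt(5731237/324))) = sqrt(34769 + (8 + sqrt(5731237)/18)) = sqrt(34777 + sqrt(5731237)/18)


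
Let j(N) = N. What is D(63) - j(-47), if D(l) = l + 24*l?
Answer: 1622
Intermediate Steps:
D(l) = 25*l
D(63) - j(-47) = 25*63 - 1*(-47) = 1575 + 47 = 1622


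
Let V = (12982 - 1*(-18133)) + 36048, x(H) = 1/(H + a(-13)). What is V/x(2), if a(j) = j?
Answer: -738793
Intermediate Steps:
x(H) = 1/(-13 + H) (x(H) = 1/(H - 13) = 1/(-13 + H))
V = 67163 (V = (12982 + 18133) + 36048 = 31115 + 36048 = 67163)
V/x(2) = 67163/(1/(-13 + 2)) = 67163/(1/(-11)) = 67163/(-1/11) = 67163*(-11) = -738793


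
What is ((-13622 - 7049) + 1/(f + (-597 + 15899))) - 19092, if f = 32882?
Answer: -1915940391/48184 ≈ -39763.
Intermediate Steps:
((-13622 - 7049) + 1/(f + (-597 + 15899))) - 19092 = ((-13622 - 7049) + 1/(32882 + (-597 + 15899))) - 19092 = (-20671 + 1/(32882 + 15302)) - 19092 = (-20671 + 1/48184) - 19092 = -996011463/48184 - 19092 = -1915940391/48184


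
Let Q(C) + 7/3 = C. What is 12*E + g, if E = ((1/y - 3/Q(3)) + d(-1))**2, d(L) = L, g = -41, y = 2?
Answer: 259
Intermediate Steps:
Q(C) = -7/3 + C
E = 25 (E = ((1/2 - 3/(-7/3 + 3)) - 1)**2 = ((1*(1/2) - 3/2/3) - 1)**2 = ((1/2 - 3*3/2) - 1)**2 = ((1/2 - 9/2) - 1)**2 = (-4 - 1)**2 = (-5)**2 = 25)
12*E + g = 12*25 - 41 = 300 - 41 = 259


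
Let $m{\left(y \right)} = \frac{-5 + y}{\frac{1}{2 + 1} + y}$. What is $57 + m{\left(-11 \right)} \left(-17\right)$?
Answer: $\frac{63}{2} \approx 31.5$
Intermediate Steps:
$m{\left(y \right)} = \frac{-5 + y}{\frac{1}{3} + y}$
$57 + m{\left(-11 \right)} \left(-17\right) = 57 + \frac{3 \left(-5 - 11\right)}{1 + 3 \left(-11\right)} \left(-17\right) = 57 + 3 \frac{1}{1 - 33} \left(-16\right) \left(-17\right) = 57 + 3 \frac{1}{-32} \left(-16\right) \left(-17\right) = 57 + 3 \left(- \frac{1}{32}\right) \left(-16\right) \left(-17\right) = 57 + \frac{3}{2} \left(-17\right) = 57 - \frac{51}{2} = \frac{63}{2}$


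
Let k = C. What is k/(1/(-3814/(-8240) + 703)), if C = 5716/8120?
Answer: 4141623543/8363600 ≈ 495.20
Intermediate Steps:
C = 1429/2030 (C = 5716*(1/8120) = 1429/2030 ≈ 0.70394)
k = 1429/2030 ≈ 0.70394
k/(1/(-3814/(-8240) + 703)) = 1429/(2030*(1/(-3814/(-8240) + 703))) = 1429/(2030*(1/(-3814*(-1/8240) + 703))) = 1429/(2030*(1/(1907/4120 + 703))) = 1429/(2030*(1/(2898267/4120))) = 1429/(2030*(4120/2898267)) = (1429/2030)*(2898267/4120) = 4141623543/8363600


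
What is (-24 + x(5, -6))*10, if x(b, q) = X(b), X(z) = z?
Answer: -190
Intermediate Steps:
x(b, q) = b
(-24 + x(5, -6))*10 = (-24 + 5)*10 = -19*10 = -190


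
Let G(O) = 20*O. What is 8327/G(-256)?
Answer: -8327/5120 ≈ -1.6264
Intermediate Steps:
8327/G(-256) = 8327/((20*(-256))) = 8327/(-5120) = 8327*(-1/5120) = -8327/5120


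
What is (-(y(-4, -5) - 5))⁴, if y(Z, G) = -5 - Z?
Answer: 1296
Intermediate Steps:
(-(y(-4, -5) - 5))⁴ = (-((-5 - 1*(-4)) - 5))⁴ = (-((-5 + 4) - 5))⁴ = (-(-1 - 5))⁴ = (-1*(-6))⁴ = 6⁴ = 1296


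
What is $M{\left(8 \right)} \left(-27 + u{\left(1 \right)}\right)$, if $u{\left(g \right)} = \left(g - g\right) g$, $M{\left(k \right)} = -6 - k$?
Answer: $378$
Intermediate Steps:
$u{\left(g \right)} = 0$ ($u{\left(g \right)} = 0 g = 0$)
$M{\left(8 \right)} \left(-27 + u{\left(1 \right)}\right) = \left(-6 - 8\right) \left(-27 + 0\right) = \left(-6 - 8\right) \left(-27\right) = \left(-14\right) \left(-27\right) = 378$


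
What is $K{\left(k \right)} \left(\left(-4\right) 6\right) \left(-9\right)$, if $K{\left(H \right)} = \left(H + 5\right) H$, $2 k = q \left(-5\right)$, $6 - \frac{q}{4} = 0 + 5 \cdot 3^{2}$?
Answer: $33274800$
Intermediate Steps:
$q = -156$ ($q = 24 - 4 \left(0 + 5 \cdot 3^{2}\right) = 24 - 4 \left(0 + 5 \cdot 9\right) = 24 - 4 \left(0 + 45\right) = 24 - 180 = -156$)
$k = 390$ ($k = \frac{\left(-156\right) \left(-5\right)}{2} = \frac{1}{2} \cdot 780 = 390$)
$K{\left(H \right)} = H \left(5 + H\right)$ ($K{\left(H \right)} = \left(5 + H\right) H = H \left(5 + H\right)$)
$K{\left(k \right)} \left(\left(-4\right) 6\right) \left(-9\right) = 390 \left(5 + 390\right) \left(\left(-4\right) 6\right) \left(-9\right) = 390 \cdot 395 \left(-24\right) \left(-9\right) = 154050 \left(-24\right) \left(-9\right) = \left(-3697200\right) \left(-9\right) = 33274800$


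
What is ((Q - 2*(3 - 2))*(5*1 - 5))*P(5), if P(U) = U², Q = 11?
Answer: 0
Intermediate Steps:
((Q - 2*(3 - 2))*(5*1 - 5))*P(5) = ((11 - 2*(3 - 2))*(5*1 - 5))*5² = ((11 - 2)*(5 - 5))*25 = ((11 - 1*2)*0)*25 = ((11 - 2)*0)*25 = (9*0)*25 = 0*25 = 0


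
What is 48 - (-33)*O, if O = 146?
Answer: 4866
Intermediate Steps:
48 - (-33)*O = 48 - (-33)*146 = 48 - 33*(-146) = 48 + 4818 = 4866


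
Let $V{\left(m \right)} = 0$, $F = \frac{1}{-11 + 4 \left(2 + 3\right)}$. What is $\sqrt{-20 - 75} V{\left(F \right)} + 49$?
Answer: $49$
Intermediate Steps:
$F = \frac{1}{9}$ ($F = \frac{1}{-11 + 4 \cdot 5} = \frac{1}{-11 + 20} = \frac{1}{9} \approx 0.11111$)
$\sqrt{-20 - 75} V{\left(F \right)} + 49 = \sqrt{-20 - 75} \cdot 0 + 49 = \sqrt{-95} \cdot 0 + 49 = i \sqrt{95} \cdot 0 + 49 = 0 + 49 = 49$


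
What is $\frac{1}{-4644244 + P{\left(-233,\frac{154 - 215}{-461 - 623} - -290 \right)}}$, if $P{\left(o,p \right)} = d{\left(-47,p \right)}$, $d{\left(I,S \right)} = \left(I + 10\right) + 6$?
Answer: $- \frac{1}{4644275} \approx -2.1532 \cdot 10^{-7}$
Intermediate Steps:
$d{\left(I,S \right)} = 16 + I$ ($d{\left(I,S \right)} = \left(10 + I\right) + 6 = 16 + I$)
$P{\left(o,p \right)} = -31$ ($P{\left(o,p \right)} = 16 - 47 = -31$)
$\frac{1}{-4644244 + P{\left(-233,\frac{154 - 215}{-461 - 623} - -290 \right)}} = \frac{1}{-4644244 - 31} = \frac{1}{-4644275} = - \frac{1}{4644275}$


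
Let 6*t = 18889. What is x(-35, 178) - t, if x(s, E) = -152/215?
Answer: -4062047/1290 ≈ -3148.9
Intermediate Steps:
x(s, E) = -152/215 (x(s, E) = -152*1/215 = -152/215)
t = 18889/6 (t = (⅙)*18889 = 18889/6 ≈ 3148.2)
x(-35, 178) - t = -152/215 - 1*18889/6 = -152/215 - 18889/6 = -4062047/1290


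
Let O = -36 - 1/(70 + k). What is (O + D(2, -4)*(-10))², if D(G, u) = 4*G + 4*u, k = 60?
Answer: 32706961/16900 ≈ 1935.3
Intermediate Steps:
O = -4681/130 (O = -36 - 1/(70 + 60) = -36 - 1/130 = -4681/130 ≈ -36.008)
(O + D(2, -4)*(-10))² = (-4681/130 + (4*2 + 4*(-4))*(-10))² = (-4681/130 + (8 - 16)*(-10))² = (-4681/130 - 8*(-10))² = (-4681/130 + 80)² = (5719/130)² = 32706961/16900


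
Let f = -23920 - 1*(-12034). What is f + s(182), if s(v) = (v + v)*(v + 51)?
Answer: 72926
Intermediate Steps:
s(v) = 2*v*(51 + v) (s(v) = (2*v)*(51 + v) = 2*v*(51 + v))
f = -11886 (f = -23920 + 12034 = -11886)
f + s(182) = -11886 + 2*182*(51 + 182) = -11886 + 2*182*233 = -11886 + 84812 = 72926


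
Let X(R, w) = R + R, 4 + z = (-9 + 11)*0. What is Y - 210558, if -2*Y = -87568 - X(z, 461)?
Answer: -166778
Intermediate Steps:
z = -4 (z = -4 + (-9 + 11)*0 = -4 + 2*0 = -4 + 0 = -4)
X(R, w) = 2*R
Y = 43780 (Y = -(-87568 - 2*(-4))/2 = -(-87568 - 1*(-8))/2 = -(-87568 + 8)/2 = -1/2*(-87560) = 43780)
Y - 210558 = 43780 - 210558 = -166778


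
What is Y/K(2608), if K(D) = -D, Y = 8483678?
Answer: -4241839/1304 ≈ -3252.9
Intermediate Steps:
Y/K(2608) = 8483678/((-1*2608)) = 8483678/(-2608) = 8483678*(-1/2608) = -4241839/1304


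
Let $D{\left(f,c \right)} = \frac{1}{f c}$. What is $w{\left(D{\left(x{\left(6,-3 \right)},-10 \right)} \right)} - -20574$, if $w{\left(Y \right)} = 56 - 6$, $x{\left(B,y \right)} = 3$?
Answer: $20624$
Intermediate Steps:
$D{\left(f,c \right)} = \frac{1}{c f}$
$w{\left(Y \right)} = 50$ ($w{\left(Y \right)} = 56 - 6 = 50$)
$w{\left(D{\left(x{\left(6,-3 \right)},-10 \right)} \right)} - -20574 = 50 - -20574 = 50 + 20574 = 20624$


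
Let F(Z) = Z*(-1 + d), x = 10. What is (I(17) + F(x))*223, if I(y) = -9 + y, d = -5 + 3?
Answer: -4906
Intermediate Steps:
d = -2
F(Z) = -3*Z (F(Z) = Z*(-1 - 2) = Z*(-3) = -3*Z)
(I(17) + F(x))*223 = ((-9 + 17) - 3*10)*223 = (8 - 30)*223 = -22*223 = -4906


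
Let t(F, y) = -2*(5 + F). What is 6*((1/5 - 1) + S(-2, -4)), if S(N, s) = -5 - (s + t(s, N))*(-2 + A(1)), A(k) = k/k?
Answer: -354/5 ≈ -70.800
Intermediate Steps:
A(k) = 1
t(F, y) = -10 - 2*F
S(N, s) = -15 - s (S(N, s) = -5 - (s + (-10 - 2*s))*(-2 + 1) = -5 - (-10 - s)*(-1) = -5 - (10 + s) = -5 + (-10 - s) = -15 - s)
6*((1/5 - 1) + S(-2, -4)) = 6*((1/5 - 1) + (-15 - 1*(-4))) = 6*((⅕ - 1) + (-15 + 4)) = 6*(-⅘ - 11) = 6*(-59/5) = -354/5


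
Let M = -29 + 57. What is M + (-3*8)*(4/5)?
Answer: 44/5 ≈ 8.8000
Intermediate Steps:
M = 28
M + (-3*8)*(4/5) = 28 + (-3*8)*(4/5) = 28 - 96/5 = 44/5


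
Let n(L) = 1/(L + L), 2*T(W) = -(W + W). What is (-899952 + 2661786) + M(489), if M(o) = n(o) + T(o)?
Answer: 1722595411/978 ≈ 1.7613e+6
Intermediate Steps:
T(W) = -W (T(W) = (-(W + W))/2 = (-2*W)/2 = -W)
n(L) = 1/(2*L)
M(o) = 1/(2*o) - o
(-899952 + 2661786) + M(489) = (-899952 + 2661786) + ((1/2)/489 - 1*489) = 1761834 + ((1/2)*(1/489) - 489) = 1761834 + (1/978 - 489) = 1761834 - 478241/978 = 1722595411/978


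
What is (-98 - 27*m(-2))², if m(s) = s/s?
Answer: 15625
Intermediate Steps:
m(s) = 1
(-98 - 27*m(-2))² = (-98 - 27*1)² = (-98 - 27)² = (-125)² = 15625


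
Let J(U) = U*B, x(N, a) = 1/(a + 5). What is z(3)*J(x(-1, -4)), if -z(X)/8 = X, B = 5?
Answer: -120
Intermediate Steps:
x(N, a) = 1/(5 + a)
J(U) = 5*U (J(U) = U*5 = 5*U)
z(X) = -8*X
z(3)*J(x(-1, -4)) = (-8*3)*(5/(5 - 4)) = -120/1 = -120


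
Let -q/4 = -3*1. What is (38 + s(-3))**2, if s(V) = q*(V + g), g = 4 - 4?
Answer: 4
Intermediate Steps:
g = 0
q = 12 (q = -(-12) = -4*(-3) = 12)
s(V) = 12*V (s(V) = 12*(V + 0) = 12*V)
(38 + s(-3))**2 = (38 + 12*(-3))**2 = (38 - 36)**2 = 2**2 = 4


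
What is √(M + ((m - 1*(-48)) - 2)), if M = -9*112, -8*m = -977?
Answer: I*√13438/4 ≈ 28.981*I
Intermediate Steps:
m = 977/8 (m = -⅛*(-977) = 977/8 ≈ 122.13)
M = -1008
√(M + ((m - 1*(-48)) - 2)) = √(-1008 + ((977/8 - 1*(-48)) - 2)) = √(-1008 + ((977/8 + 48) - 2)) = √(-1008 + (1361/8 - 2)) = √(-1008 + 1345/8) = √(-6719/8) = I*√13438/4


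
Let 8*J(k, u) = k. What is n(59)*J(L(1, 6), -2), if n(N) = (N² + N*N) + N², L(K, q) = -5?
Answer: -52215/8 ≈ -6526.9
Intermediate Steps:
J(k, u) = k/8
n(N) = 3*N² (n(N) = (N² + N²) + N² = 2*N² + N² = 3*N²)
n(59)*J(L(1, 6), -2) = (3*59²)*((⅛)*(-5)) = (3*3481)*(-5/8) = 10443*(-5/8) = -52215/8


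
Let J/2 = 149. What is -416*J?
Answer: -123968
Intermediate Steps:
J = 298 (J = 2*149 = 298)
-416*J = -416*298 = -123968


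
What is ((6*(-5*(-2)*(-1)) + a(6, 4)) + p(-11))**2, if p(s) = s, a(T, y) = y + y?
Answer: 3969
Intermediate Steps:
a(T, y) = 2*y
((6*(-5*(-2)*(-1)) + a(6, 4)) + p(-11))**2 = ((6*(-5*(-2)*(-1)) + 2*4) - 11)**2 = ((6*(10*(-1)) + 8) - 11)**2 = ((6*(-10) + 8) - 11)**2 = ((-60 + 8) - 11)**2 = (-52 - 11)**2 = (-63)**2 = 3969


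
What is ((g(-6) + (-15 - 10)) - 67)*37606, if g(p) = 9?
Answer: -3121298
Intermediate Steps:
((g(-6) + (-15 - 10)) - 67)*37606 = ((9 + (-15 - 10)) - 67)*37606 = ((9 - 25) - 67)*37606 = (-16 - 67)*37606 = -83*37606 = -3121298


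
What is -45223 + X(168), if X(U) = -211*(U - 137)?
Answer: -51764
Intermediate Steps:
X(U) = 28907 - 211*U (X(U) = -211*(-137 + U) = 28907 - 211*U)
-45223 + X(168) = -45223 + (28907 - 211*168) = -45223 + (28907 - 35448) = -45223 - 6541 = -51764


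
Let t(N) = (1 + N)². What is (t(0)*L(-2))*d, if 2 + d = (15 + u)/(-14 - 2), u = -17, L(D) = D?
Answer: 15/4 ≈ 3.7500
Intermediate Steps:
d = -15/8 (d = -2 + (15 - 17)/(-14 - 2) = -2 - 2/(-16) = -2 - 2*(-1/16) = -2 + ⅛ = -15/8 ≈ -1.8750)
(t(0)*L(-2))*d = ((1 + 0)²*(-2))*(-15/8) = (1²*(-2))*(-15/8) = (1*(-2))*(-15/8) = -2*(-15/8) = 15/4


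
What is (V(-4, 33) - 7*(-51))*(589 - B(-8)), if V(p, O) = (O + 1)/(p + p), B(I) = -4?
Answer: 836723/4 ≈ 2.0918e+5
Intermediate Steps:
V(p, O) = (1 + O)/(2*p) (V(p, O) = (1 + O)/((2*p)) = (1 + O)*(1/(2*p)) = (1 + O)/(2*p))
(V(-4, 33) - 7*(-51))*(589 - B(-8)) = ((1/2)*(1 + 33)/(-4) - 7*(-51))*(589 - 1*(-4)) = ((1/2)*(-1/4)*34 + 357)*(589 + 4) = (-17/4 + 357)*593 = (1411/4)*593 = 836723/4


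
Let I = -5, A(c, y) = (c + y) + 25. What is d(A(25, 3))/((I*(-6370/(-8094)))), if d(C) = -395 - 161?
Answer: 2250132/15925 ≈ 141.30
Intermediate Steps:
A(c, y) = 25 + c + y
d(C) = -556
d(A(25, 3))/((I*(-6370/(-8094)))) = -556/((-(-31850)/(-8094))) = -556/((-(-31850)*(-1)/8094)) = -556/((-5*3185/4047)) = -556/(-15925/4047) = -556*(-4047/15925) = 2250132/15925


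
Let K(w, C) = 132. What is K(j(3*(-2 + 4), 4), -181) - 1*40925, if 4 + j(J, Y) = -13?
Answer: -40793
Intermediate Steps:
j(J, Y) = -17 (j(J, Y) = -4 - 13 = -17)
K(j(3*(-2 + 4), 4), -181) - 1*40925 = 132 - 1*40925 = 132 - 40925 = -40793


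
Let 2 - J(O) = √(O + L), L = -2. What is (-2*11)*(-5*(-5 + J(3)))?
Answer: -440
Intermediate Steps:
J(O) = 2 - √(-2 + O) (J(O) = 2 - √(O - 2) = 2 - √(-2 + O))
(-2*11)*(-5*(-5 + J(3))) = (-2*11)*(-5*(-5 + (2 - √(-2 + 3)))) = -(-110)*(-5 + (2 - √1)) = -(-110)*(-5 + (2 - 1*1)) = -(-110)*(-5 + (2 - 1)) = -(-110)*(-5 + 1) = -(-110)*(-4) = -22*20 = -440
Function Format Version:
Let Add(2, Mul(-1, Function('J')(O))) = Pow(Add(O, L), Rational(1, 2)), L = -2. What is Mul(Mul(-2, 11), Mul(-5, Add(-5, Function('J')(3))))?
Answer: -440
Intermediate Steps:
Function('J')(O) = Add(2, Mul(-1, Pow(Add(-2, O), Rational(1, 2)))) (Function('J')(O) = Add(2, Mul(-1, Pow(Add(O, -2), Rational(1, 2)))) = Add(2, Mul(-1, Pow(Add(-2, O), Rational(1, 2)))))
Mul(Mul(-2, 11), Mul(-5, Add(-5, Function('J')(3)))) = Mul(Mul(-2, 11), Mul(-5, Add(-5, Add(2, Mul(-1, Pow(Add(-2, 3), Rational(1, 2))))))) = Mul(-22, Mul(-5, Add(-5, Add(2, Mul(-1, Pow(1, Rational(1, 2))))))) = Mul(-22, Mul(-5, Add(-5, Add(2, Mul(-1, 1))))) = Mul(-22, Mul(-5, Add(-5, Add(2, -1)))) = Mul(-22, Mul(-5, Add(-5, 1))) = Mul(-22, Mul(-5, -4)) = Mul(-22, 20) = -440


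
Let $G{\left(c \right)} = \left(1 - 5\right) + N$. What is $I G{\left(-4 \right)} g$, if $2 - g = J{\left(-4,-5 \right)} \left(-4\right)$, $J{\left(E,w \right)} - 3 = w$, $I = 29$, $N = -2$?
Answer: $1044$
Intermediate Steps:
$J{\left(E,w \right)} = 3 + w$
$G{\left(c \right)} = -6$ ($G{\left(c \right)} = \left(1 - 5\right) - 2 = -4 - 2 = -6$)
$g = -6$ ($g = 2 - \left(3 - 5\right) \left(-4\right) = 2 - \left(-2\right) \left(-4\right) = 2 - 8 = -6$)
$I G{\left(-4 \right)} g = 29 \left(-6\right) \left(-6\right) = \left(-174\right) \left(-6\right) = 1044$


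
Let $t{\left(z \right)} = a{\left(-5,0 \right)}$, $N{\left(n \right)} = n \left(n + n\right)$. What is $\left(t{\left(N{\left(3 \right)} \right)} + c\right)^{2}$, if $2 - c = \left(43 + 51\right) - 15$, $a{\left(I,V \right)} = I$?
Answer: $6724$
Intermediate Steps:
$N{\left(n \right)} = 2 n^{2}$ ($N{\left(n \right)} = n 2 n = 2 n^{2}$)
$c = -77$ ($c = 2 - \left(\left(43 + 51\right) - 15\right) = 2 - \left(94 - 15\right) = 2 - 79 = -77$)
$t{\left(z \right)} = -5$
$\left(t{\left(N{\left(3 \right)} \right)} + c\right)^{2} = \left(-5 - 77\right)^{2} = \left(-82\right)^{2} = 6724$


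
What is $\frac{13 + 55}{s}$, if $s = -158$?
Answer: $- \frac{34}{79} \approx -0.43038$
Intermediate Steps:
$\frac{13 + 55}{s} = \frac{13 + 55}{-158} = 68 \left(- \frac{1}{158}\right) = - \frac{34}{79}$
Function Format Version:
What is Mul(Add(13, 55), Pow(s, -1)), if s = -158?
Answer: Rational(-34, 79) ≈ -0.43038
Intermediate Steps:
Mul(Add(13, 55), Pow(s, -1)) = Mul(Add(13, 55), Pow(-158, -1)) = Mul(68, Rational(-1, 158)) = Rational(-34, 79)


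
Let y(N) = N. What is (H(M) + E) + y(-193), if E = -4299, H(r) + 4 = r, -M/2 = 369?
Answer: -5234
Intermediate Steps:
M = -738 (M = -2*369 = -738)
H(r) = -4 + r
(H(M) + E) + y(-193) = ((-4 - 738) - 4299) - 193 = (-742 - 4299) - 193 = -5041 - 193 = -5234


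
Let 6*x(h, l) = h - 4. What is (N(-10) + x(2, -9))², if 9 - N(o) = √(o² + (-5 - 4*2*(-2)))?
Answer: 1675/9 - 52*√111/3 ≈ 3.4931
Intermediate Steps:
x(h, l) = -⅔ + h/6 (x(h, l) = (h - 4)/6 = (-4 + h)/6 = -⅔ + h/6)
N(o) = 9 - √(11 + o²) (N(o) = 9 - √(o² + (-5 - 4*2*(-2))) = 9 - √(o² + (-5 - 8*(-2))) = 9 - √(o² + (-5 - 1*(-16))) = 9 - √(o² + (-5 + 16)) = 9 - √(o² + 11) = 9 - √(11 + o²))
(N(-10) + x(2, -9))² = ((9 - √(11 + (-10)²)) + (-⅔ + (⅙)*2))² = ((9 - √(11 + 100)) + (-⅔ + ⅓))² = ((9 - √111) - ⅓)² = (26/3 - √111)²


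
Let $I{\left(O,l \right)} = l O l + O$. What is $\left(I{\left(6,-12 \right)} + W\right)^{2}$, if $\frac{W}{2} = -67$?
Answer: $541696$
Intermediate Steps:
$W = -134$ ($W = 2 \left(-67\right) = -134$)
$I{\left(O,l \right)} = O + O l^{2}$ ($I{\left(O,l \right)} = O l l + O = O l^{2} + O = O + O l^{2}$)
$\left(I{\left(6,-12 \right)} + W\right)^{2} = \left(6 \left(1 + \left(-12\right)^{2}\right) - 134\right)^{2} = \left(6 \left(1 + 144\right) - 134\right)^{2} = \left(6 \cdot 145 - 134\right)^{2} = \left(870 - 134\right)^{2} = 736^{2} = 541696$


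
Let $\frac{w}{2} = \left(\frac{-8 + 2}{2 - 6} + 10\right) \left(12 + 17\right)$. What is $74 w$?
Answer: $49358$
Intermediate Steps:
$w = 667$ ($w = 2 \left(\frac{-8 + 2}{2 - 6} + 10\right) \left(12 + 17\right) = 2 \left(- \frac{6}{-4} + 10\right) 29 = 2 \left(\left(-6\right) \left(- \frac{1}{4}\right) + 10\right) 29 = 2 \left(\frac{3}{2} + 10\right) 29 = 2 \cdot \frac{23}{2} \cdot 29 = 2 \cdot \frac{667}{2} = 667$)
$74 w = 74 \cdot 667 = 49358$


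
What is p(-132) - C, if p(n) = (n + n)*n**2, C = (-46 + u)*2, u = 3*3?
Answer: -4599862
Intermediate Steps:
u = 9
C = -74 (C = (-46 + 9)*2 = -37*2 = -74)
p(n) = 2*n**3 (p(n) = (2*n)*n**2 = 2*n**3)
p(-132) - C = 2*(-132)**3 - 1*(-74) = 2*(-2299968) + 74 = -4599936 + 74 = -4599862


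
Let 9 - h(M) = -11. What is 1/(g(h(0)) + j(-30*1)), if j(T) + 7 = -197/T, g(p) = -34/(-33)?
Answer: 330/197 ≈ 1.6751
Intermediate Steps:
h(M) = 20 (h(M) = 9 - 1*(-11) = 9 + 11 = 20)
g(p) = 34/33 (g(p) = -34*(-1/33) = 34/33)
j(T) = -7 - 197/T
1/(g(h(0)) + j(-30*1)) = 1/(34/33 + (-7 - 197/((-30*1)))) = 1/(34/33 + (-7 - 197/(-30))) = 1/(34/33 + (-7 - 197*(-1/30))) = 1/(34/33 + (-7 + 197/30)) = 1/(34/33 - 13/30) = 1/(197/330) = 330/197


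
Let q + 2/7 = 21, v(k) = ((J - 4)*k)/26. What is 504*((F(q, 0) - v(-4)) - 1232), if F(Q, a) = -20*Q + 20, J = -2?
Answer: -10661472/13 ≈ -8.2011e+5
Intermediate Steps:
v(k) = -3*k/13 (v(k) = ((-2 - 4)*k)/26 = -6*k*(1/26) = -3*k/13)
q = 145/7 (q = -2/7 + 21 = 145/7 ≈ 20.714)
F(Q, a) = 20 - 20*Q
504*((F(q, 0) - v(-4)) - 1232) = 504*(((20 - 20*145/7) - (-3)*(-4)/13) - 1232) = 504*(((20 - 2900/7) - 1*12/13) - 1232) = 504*((-2760/7 - 12/13) - 1232) = 504*(-35964/91 - 1232) = 504*(-148076/91) = -10661472/13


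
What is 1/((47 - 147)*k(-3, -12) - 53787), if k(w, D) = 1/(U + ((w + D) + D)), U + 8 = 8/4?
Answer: -33/1774871 ≈ -1.8593e-5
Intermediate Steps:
U = -6 (U = -8 + 8/4 = -8 + 8*(¼) = -8 + 2 = -6)
k(w, D) = 1/(-6 + w + 2*D) (k(w, D) = 1/(-6 + ((w + D) + D)) = 1/(-6 + ((D + w) + D)) = 1/(-6 + (w + 2*D)) = 1/(-6 + w + 2*D))
1/((47 - 147)*k(-3, -12) - 53787) = 1/((47 - 147)/(-6 - 3 + 2*(-12)) - 53787) = 1/(-100/(-6 - 3 - 24) - 53787) = 1/(-100/(-33) - 53787) = 1/(-100*(-1/33) - 53787) = 1/(100/33 - 53787) = 1/(-1774871/33) = -33/1774871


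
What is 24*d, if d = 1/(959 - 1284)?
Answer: -24/325 ≈ -0.073846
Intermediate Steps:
d = -1/325 (d = 1/(-325) = -1/325 ≈ -0.0030769)
24*d = 24*(-1/325) = -24/325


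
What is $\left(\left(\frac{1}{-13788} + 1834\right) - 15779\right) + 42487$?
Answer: $\frac{393537095}{13788} \approx 28542.0$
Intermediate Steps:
$\left(\left(\frac{1}{-13788} + 1834\right) - 15779\right) + 42487 = \left(\left(- \frac{1}{13788} + 1834\right) - 15779\right) + 42487 = \left(\frac{25287191}{13788} - 15779\right) + 42487 = - \frac{192273661}{13788} + 42487 = \frac{393537095}{13788}$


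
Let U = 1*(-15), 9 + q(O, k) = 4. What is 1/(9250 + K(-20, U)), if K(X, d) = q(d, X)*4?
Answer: 1/9230 ≈ 0.00010834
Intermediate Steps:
q(O, k) = -5 (q(O, k) = -9 + 4 = -5)
U = -15
K(X, d) = -20 (K(X, d) = -5*4 = -20)
1/(9250 + K(-20, U)) = 1/(9250 - 20) = 1/9230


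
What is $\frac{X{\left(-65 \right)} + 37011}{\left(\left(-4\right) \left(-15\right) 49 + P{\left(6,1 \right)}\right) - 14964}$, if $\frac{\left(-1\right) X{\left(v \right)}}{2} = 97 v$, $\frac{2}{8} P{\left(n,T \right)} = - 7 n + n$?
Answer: $- \frac{3817}{936} \approx -4.078$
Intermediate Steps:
$P{\left(n,T \right)} = - 24 n$ ($P{\left(n,T \right)} = 4 \left(- 7 n + n\right) = 4 \left(- 6 n\right) = - 24 n$)
$X{\left(v \right)} = - 194 v$ ($X{\left(v \right)} = - 2 \cdot 97 v = - 194 v$)
$\frac{X{\left(-65 \right)} + 37011}{\left(\left(-4\right) \left(-15\right) 49 + P{\left(6,1 \right)}\right) - 14964} = \frac{\left(-194\right) \left(-65\right) + 37011}{\left(\left(-4\right) \left(-15\right) 49 - 144\right) - 14964} = \frac{12610 + 37011}{\left(60 \cdot 49 - 144\right) - 14964} = \frac{49621}{\left(2940 - 144\right) - 14964} = \frac{49621}{2796 - 14964} = \frac{49621}{-12168} = 49621 \left(- \frac{1}{12168}\right) = - \frac{3817}{936}$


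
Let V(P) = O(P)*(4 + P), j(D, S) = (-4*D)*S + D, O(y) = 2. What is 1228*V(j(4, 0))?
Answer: 19648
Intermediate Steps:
j(D, S) = D - 4*D*S (j(D, S) = -4*D*S + D = D - 4*D*S)
V(P) = 8 + 2*P (V(P) = 2*(4 + P) = 8 + 2*P)
1228*V(j(4, 0)) = 1228*(8 + 2*(4*(1 - 4*0))) = 1228*(8 + 2*(4*(1 + 0))) = 1228*(8 + 2*(4*1)) = 1228*(8 + 2*4) = 1228*(8 + 8) = 1228*16 = 19648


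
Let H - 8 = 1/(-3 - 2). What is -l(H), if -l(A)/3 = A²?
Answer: 4563/25 ≈ 182.52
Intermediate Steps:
H = 39/5 (H = 8 + 1/(-3 - 2) = 8 + 1/(-5) = 8 - ⅕ = 39/5 ≈ 7.8000)
l(A) = -3*A²
-l(H) = -(-3)*(39/5)² = -(-3)*1521/25 = -1*(-4563/25) = 4563/25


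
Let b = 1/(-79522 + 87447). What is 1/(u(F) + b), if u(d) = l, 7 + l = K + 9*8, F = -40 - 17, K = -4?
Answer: 7925/483426 ≈ 0.016393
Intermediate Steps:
F = -57
l = 61 (l = -7 + (-4 + 9*8) = -7 + (-4 + 72) = -7 + 68 = 61)
b = 1/7925 ≈ 0.00012618
u(d) = 61
1/(u(F) + b) = 1/(61 + 1/7925) = 1/(483426/7925) = 7925/483426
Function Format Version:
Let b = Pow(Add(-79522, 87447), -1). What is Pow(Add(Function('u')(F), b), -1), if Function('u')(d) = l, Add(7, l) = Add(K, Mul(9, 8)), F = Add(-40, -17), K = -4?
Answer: Rational(7925, 483426) ≈ 0.016393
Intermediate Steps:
F = -57
l = 61 (l = Add(-7, Add(-4, Mul(9, 8))) = Add(-7, Add(-4, 72)) = Add(-7, 68) = 61)
b = Rational(1, 7925) (b = Pow(7925, -1) = Rational(1, 7925) ≈ 0.00012618)
Function('u')(d) = 61
Pow(Add(Function('u')(F), b), -1) = Pow(Add(61, Rational(1, 7925)), -1) = Pow(Rational(483426, 7925), -1) = Rational(7925, 483426)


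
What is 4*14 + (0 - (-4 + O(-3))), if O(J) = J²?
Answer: 51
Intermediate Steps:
4*14 + (0 - (-4 + O(-3))) = 4*14 + (0 - (-4 + (-3)²)) = 56 + (0 - (-4 + 9)) = 56 + (0 - 1*5) = 56 + (0 - 5) = 56 - 5 = 51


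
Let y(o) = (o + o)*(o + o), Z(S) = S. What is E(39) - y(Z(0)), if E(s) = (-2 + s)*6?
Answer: 222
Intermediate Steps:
y(o) = 4*o² (y(o) = (2*o)*(2*o) = 4*o²)
E(s) = -12 + 6*s
E(39) - y(Z(0)) = (-12 + 6*39) - 4*0² = (-12 + 234) - 4*0 = 222 - 1*0 = 222 + 0 = 222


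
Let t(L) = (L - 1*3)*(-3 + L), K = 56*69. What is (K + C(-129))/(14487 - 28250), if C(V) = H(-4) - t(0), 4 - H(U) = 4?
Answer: -3855/13763 ≈ -0.28010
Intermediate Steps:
K = 3864
H(U) = 0 (H(U) = 4 - 1*4 = 4 - 4 = 0)
t(L) = (-3 + L)² (t(L) = (L - 3)*(-3 + L) = (-3 + L)*(-3 + L) = (-3 + L)²)
C(V) = -9 (C(V) = 0 - (-3 + 0)² = 0 - 1*(-3)² = 0 - 1*9 = 0 - 9 = -9)
(K + C(-129))/(14487 - 28250) = (3864 - 9)/(14487 - 28250) = 3855/(-13763) = 3855*(-1/13763) = -3855/13763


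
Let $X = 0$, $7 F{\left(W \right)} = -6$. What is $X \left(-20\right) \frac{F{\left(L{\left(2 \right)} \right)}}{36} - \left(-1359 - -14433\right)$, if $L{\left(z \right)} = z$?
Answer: $-13074$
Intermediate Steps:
$F{\left(W \right)} = - \frac{6}{7}$ ($F{\left(W \right)} = \frac{1}{7} \left(-6\right) = - \frac{6}{7}$)
$X \left(-20\right) \frac{F{\left(L{\left(2 \right)} \right)}}{36} - \left(-1359 - -14433\right) = 0 \left(-20\right) \left(- \frac{6}{7 \cdot 36}\right) - \left(-1359 - -14433\right) = 0 \left(\left(- \frac{6}{7}\right) \frac{1}{36}\right) - \left(-1359 + 14433\right) = 0 \left(- \frac{1}{42}\right) - 13074 = 0 - 13074 = -13074$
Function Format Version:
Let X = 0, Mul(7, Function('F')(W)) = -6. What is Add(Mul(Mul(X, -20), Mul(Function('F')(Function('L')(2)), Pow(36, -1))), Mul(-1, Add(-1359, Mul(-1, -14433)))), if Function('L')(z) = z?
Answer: -13074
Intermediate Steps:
Function('F')(W) = Rational(-6, 7) (Function('F')(W) = Mul(Rational(1, 7), -6) = Rational(-6, 7))
Add(Mul(Mul(X, -20), Mul(Function('F')(Function('L')(2)), Pow(36, -1))), Mul(-1, Add(-1359, Mul(-1, -14433)))) = Add(Mul(Mul(0, -20), Mul(Rational(-6, 7), Pow(36, -1))), Mul(-1, Add(-1359, Mul(-1, -14433)))) = Add(Mul(0, Mul(Rational(-6, 7), Rational(1, 36))), Mul(-1, Add(-1359, 14433))) = Add(Mul(0, Rational(-1, 42)), Mul(-1, 13074)) = Add(0, -13074) = -13074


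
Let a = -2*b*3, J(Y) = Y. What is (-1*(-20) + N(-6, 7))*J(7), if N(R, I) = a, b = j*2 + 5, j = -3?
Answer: 182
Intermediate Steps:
b = -1 (b = -3*2 + 5 = -6 + 5 = -1)
a = 6 (a = -2*(-1)*3 = 2*3 = 6)
N(R, I) = 6
(-1*(-20) + N(-6, 7))*J(7) = (-1*(-20) + 6)*7 = (20 + 6)*7 = 26*7 = 182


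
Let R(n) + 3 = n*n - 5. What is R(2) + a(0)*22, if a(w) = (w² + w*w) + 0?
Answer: -4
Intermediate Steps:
R(n) = -8 + n² (R(n) = -3 + (n*n - 5) = -3 + (n² - 5) = -3 + (-5 + n²) = -8 + n²)
a(w) = 2*w² (a(w) = (w² + w²) + 0 = 2*w² + 0 = 2*w²)
R(2) + a(0)*22 = (-8 + 2²) + (2*0²)*22 = (-8 + 4) + (2*0)*22 = -4 + 0*22 = -4 + 0 = -4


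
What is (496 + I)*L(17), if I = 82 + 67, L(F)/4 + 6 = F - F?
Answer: -15480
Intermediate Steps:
L(F) = -24 (L(F) = -24 + 4*(F - F) = -24 + 4*0 = -24 + 0 = -24)
I = 149
(496 + I)*L(17) = (496 + 149)*(-24) = 645*(-24) = -15480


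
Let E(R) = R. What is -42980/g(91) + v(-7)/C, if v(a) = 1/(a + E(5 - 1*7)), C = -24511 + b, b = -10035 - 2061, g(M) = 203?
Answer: -2022902791/9554427 ≈ -211.72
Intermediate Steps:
b = -12096
C = -36607 (C = -24511 - 12096 = -36607)
v(a) = 1/(-2 + a) (v(a) = 1/(a + (5 - 1*7)) = 1/(a + (5 - 7)) = 1/(a - 2) = 1/(-2 + a))
-42980/g(91) + v(-7)/C = -42980/203 + 1/(-2 - 7*(-36607)) = -42980*1/203 - 1/36607/(-9) = -6140/29 - ⅑*(-1/36607) = -6140/29 + 1/329463 = -2022902791/9554427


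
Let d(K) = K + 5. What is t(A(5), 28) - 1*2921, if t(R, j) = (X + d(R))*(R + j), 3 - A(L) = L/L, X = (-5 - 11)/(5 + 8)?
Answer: -35723/13 ≈ -2747.9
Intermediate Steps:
d(K) = 5 + K
X = -16/13 ≈ -1.2308
A(L) = 2 (A(L) = 3 - L/L = 3 - 1*1 = 3 - 1 = 2)
t(R, j) = (49/13 + R)*(R + j) (t(R, j) = (-16/13 + (5 + R))*(R + j) = (49/13 + R)*(R + j))
t(A(5), 28) - 1*2921 = (2² + (49/13)*2 + (49/13)*28 + 2*28) - 1*2921 = (4 + 98/13 + 1372/13 + 56) - 2921 = 2250/13 - 2921 = -35723/13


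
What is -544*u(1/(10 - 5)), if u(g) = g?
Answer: -544/5 ≈ -108.80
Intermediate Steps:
-544*u(1/(10 - 5)) = -544/(10 - 5) = -544/5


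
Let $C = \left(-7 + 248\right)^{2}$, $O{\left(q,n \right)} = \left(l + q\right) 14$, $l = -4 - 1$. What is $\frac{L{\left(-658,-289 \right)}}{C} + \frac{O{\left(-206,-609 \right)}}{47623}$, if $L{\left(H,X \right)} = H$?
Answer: $- \frac{202907208}{2765991463} \approx -0.073358$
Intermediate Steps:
$l = -5$
$O{\left(q,n \right)} = -70 + 14 q$ ($O{\left(q,n \right)} = \left(-5 + q\right) 14 = -70 + 14 q$)
$C = 58081$ ($C = 241^{2} = 58081$)
$\frac{L{\left(-658,-289 \right)}}{C} + \frac{O{\left(-206,-609 \right)}}{47623} = - \frac{658}{58081} + \frac{-70 + 14 \left(-206\right)}{47623} = \left(-658\right) \frac{1}{58081} + \left(-70 - 2884\right) \frac{1}{47623} = - \frac{658}{58081} - \frac{2954}{47623} = - \frac{202907208}{2765991463}$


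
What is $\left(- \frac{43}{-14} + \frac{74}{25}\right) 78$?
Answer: $\frac{82329}{175} \approx 470.45$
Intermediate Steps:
$\left(- \frac{43}{-14} + \frac{74}{25}\right) 78 = \left(\left(-43\right) \left(- \frac{1}{14}\right) + 74 \cdot \frac{1}{25}\right) 78 = \left(\frac{43}{14} + \frac{74}{25}\right) 78 = \frac{2111}{350} \cdot 78 = \frac{82329}{175}$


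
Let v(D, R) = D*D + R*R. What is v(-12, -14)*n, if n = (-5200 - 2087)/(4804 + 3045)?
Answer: -2477580/7849 ≈ -315.66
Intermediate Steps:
v(D, R) = D² + R²
n = -7287/7849 ≈ -0.92840
v(-12, -14)*n = ((-12)² + (-14)²)*(-7287/7849) = (144 + 196)*(-7287/7849) = 340*(-7287/7849) = -2477580/7849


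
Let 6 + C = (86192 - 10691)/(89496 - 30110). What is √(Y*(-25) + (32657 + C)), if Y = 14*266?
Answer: I*√213180823008818/59386 ≈ 245.86*I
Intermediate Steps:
Y = 3724
C = -280815/59386 (C = -6 + (86192 - 10691)/(89496 - 30110) = -6 + 75501/59386 = -280815/59386 ≈ -4.7286)
√(Y*(-25) + (32657 + C)) = √(3724*(-25) + (32657 - 280815/59386)) = √(-93100 + 1939087787/59386) = √(-3589748813/59386) = I*√213180823008818/59386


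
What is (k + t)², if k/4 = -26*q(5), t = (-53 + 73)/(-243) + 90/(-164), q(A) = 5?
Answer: 107621847069025/397045476 ≈ 2.7106e+5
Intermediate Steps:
t = -12575/19926 (t = 20*(-1/243) + 90*(-1/164) = -20/243 - 45/82 = -12575/19926 ≈ -0.63109)
k = -520 (k = 4*(-26*5) = 4*(-130) = -520)
(k + t)² = (-520 - 12575/19926)² = (-10374095/19926)² = 107621847069025/397045476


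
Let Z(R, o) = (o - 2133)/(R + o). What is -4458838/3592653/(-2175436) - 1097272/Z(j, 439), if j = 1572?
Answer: 391954156942889468407/300900086860758 ≈ 1.3026e+6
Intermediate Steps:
Z(R, o) = (-2133 + o)/(R + o)
-4458838/3592653/(-2175436) - 1097272/Z(j, 439) = -4458838/3592653/(-2175436) - 1097272*(1572 + 439)/(-2133 + 439) = -4458838*1/3592653*(-1/2175436) - 1097272/(-1694/2011) = -4458838/3592653*(-1/2175436) - 1097272/((1/2011)*(-1694)) = 2229419/3907793335854 - 1097272/(-1694/2011) = 2229419/3907793335854 - 1097272*(-2011/1694) = 2229419/3907793335854 + 100300636/77 = 391954156942889468407/300900086860758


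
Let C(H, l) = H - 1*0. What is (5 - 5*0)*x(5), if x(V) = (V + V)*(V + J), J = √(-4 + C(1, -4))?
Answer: 250 + 50*I*√3 ≈ 250.0 + 86.603*I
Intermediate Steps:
C(H, l) = H (C(H, l) = H + 0 = H)
J = I*√3 (J = √(-4 + 1) = √(-3) = I*√3 ≈ 1.732*I)
x(V) = 2*V*(V + I*√3) (x(V) = (V + V)*(V + I*√3) = (2*V)*(V + I*√3) = 2*V*(V + I*√3))
(5 - 5*0)*x(5) = (5 - 5*0)*(2*5*(5 + I*√3)) = (5 + 0)*(50 + 10*I*√3) = 5*(50 + 10*I*√3) = 250 + 50*I*√3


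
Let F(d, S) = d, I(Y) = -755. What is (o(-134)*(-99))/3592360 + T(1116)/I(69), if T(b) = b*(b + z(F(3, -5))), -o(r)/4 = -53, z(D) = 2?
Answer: -224108015481/135611590 ≈ -1652.6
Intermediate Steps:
o(r) = 212 (o(r) = -4*(-53) = 212)
T(b) = b*(2 + b) (T(b) = b*(b + 2) = b*(2 + b))
(o(-134)*(-99))/3592360 + T(1116)/I(69) = (212*(-99))/3592360 + (1116*(2 + 1116))/(-755) = -20988*1/3592360 + (1116*1118)*(-1/755) = -5247/898090 + 1247688*(-1/755) = -5247/898090 - 1247688/755 = -224108015481/135611590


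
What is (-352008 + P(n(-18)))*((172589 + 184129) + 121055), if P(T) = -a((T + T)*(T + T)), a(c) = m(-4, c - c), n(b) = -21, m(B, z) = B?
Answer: -168178007092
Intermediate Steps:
a(c) = -4
P(T) = 4 (P(T) = -1*(-4) = 4)
(-352008 + P(n(-18)))*((172589 + 184129) + 121055) = (-352008 + 4)*((172589 + 184129) + 121055) = -352004*(356718 + 121055) = -352004*477773 = -168178007092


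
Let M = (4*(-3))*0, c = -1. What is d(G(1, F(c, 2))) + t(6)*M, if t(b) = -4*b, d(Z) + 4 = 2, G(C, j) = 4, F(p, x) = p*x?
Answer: -2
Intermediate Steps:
d(Z) = -2 (d(Z) = -4 + 2 = -2)
M = 0 (M = -12*0 = 0)
d(G(1, F(c, 2))) + t(6)*M = -2 - 4*6*0 = -2 - 24*0 = -2 + 0 = -2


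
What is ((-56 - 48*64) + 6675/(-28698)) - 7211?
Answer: -98905099/9566 ≈ -10339.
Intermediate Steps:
((-56 - 48*64) + 6675/(-28698)) - 7211 = ((-56 - 3072) + 6675*(-1/28698)) - 7211 = (-3128 - 2225/9566) - 7211 = -29924673/9566 - 7211 = -98905099/9566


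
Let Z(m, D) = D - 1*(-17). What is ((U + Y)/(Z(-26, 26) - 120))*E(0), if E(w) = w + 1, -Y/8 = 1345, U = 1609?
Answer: 9151/77 ≈ 118.84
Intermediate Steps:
Y = -10760 (Y = -8*1345 = -10760)
E(w) = 1 + w
Z(m, D) = 17 + D (Z(m, D) = D + 17 = 17 + D)
((U + Y)/(Z(-26, 26) - 120))*E(0) = ((1609 - 10760)/((17 + 26) - 120))*(1 + 0) = -9151/(43 - 120)*1 = -9151/(-77)*1 = -9151*(-1/77)*1 = (9151/77)*1 = 9151/77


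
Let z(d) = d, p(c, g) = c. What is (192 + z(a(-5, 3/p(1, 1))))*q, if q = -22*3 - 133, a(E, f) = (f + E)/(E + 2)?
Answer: -115022/3 ≈ -38341.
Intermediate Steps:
a(E, f) = (E + f)/(2 + E)
q = -199 (q = -66 - 133 = -199)
(192 + z(a(-5, 3/p(1, 1))))*q = (192 + (-5 + 3/1)/(2 - 5))*(-199) = (192 + (-5 + 3*1)/(-3))*(-199) = (192 - (-5 + 3)/3)*(-199) = (192 - 1/3*(-2))*(-199) = (192 + 2/3)*(-199) = (578/3)*(-199) = -115022/3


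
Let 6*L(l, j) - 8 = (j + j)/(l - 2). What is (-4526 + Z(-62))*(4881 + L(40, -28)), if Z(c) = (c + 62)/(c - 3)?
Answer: -1259490754/57 ≈ -2.2096e+7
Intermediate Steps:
L(l, j) = 4/3 + j/(3*(-2 + l)) (L(l, j) = 4/3 + ((j + j)/(l - 2))/6 = 4/3 + ((2*j)/(-2 + l))/6 = 4/3 + (2*j/(-2 + l))/6 = 4/3 + j/(3*(-2 + l)))
Z(c) = (62 + c)/(-3 + c)
(-4526 + Z(-62))*(4881 + L(40, -28)) = (-4526 + (62 - 62)/(-3 - 62))*(4881 + (-8 - 28 + 4*40)/(3*(-2 + 40))) = (-4526 + 0/(-65))*(4881 + (⅓)*(-8 - 28 + 160)/38) = (-4526 - 1/65*0)*(4881 + (⅓)*(1/38)*124) = (-4526 + 0)*(4881 + 62/57) = -4526*278279/57 = -1259490754/57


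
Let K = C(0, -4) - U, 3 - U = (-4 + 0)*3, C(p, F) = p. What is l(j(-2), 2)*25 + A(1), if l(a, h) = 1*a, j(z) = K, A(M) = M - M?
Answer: -375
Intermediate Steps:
A(M) = 0
U = 15 (U = 3 - (-4 + 0)*3 = 3 - (-4)*3 = 3 - 1*(-12) = 3 + 12 = 15)
K = -15 (K = 0 - 1*15 = 0 - 15 = -15)
j(z) = -15
l(a, h) = a
l(j(-2), 2)*25 + A(1) = -15*25 + 0 = -375 + 0 = -375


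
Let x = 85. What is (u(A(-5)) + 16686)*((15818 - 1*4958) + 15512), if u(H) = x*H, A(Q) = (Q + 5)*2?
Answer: 440043192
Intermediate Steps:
A(Q) = 10 + 2*Q (A(Q) = (5 + Q)*2 = 10 + 2*Q)
u(H) = 85*H
(u(A(-5)) + 16686)*((15818 - 1*4958) + 15512) = (85*(10 + 2*(-5)) + 16686)*((15818 - 1*4958) + 15512) = (85*(10 - 10) + 16686)*((15818 - 4958) + 15512) = (85*0 + 16686)*(10860 + 15512) = (0 + 16686)*26372 = 16686*26372 = 440043192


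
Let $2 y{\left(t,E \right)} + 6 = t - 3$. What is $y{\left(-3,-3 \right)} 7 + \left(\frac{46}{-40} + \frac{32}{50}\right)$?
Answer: $- \frac{4251}{100} \approx -42.51$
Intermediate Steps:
$y{\left(t,E \right)} = - \frac{9}{2} + \frac{t}{2}$ ($y{\left(t,E \right)} = -3 + \frac{t - 3}{2} = -3 + \frac{-3 + t}{2} = -3 + \left(- \frac{3}{2} + \frac{t}{2}\right) = - \frac{9}{2} + \frac{t}{2}$)
$y{\left(-3,-3 \right)} 7 + \left(\frac{46}{-40} + \frac{32}{50}\right) = \left(- \frac{9}{2} + \frac{1}{2} \left(-3\right)\right) 7 + \left(\frac{46}{-40} + \frac{32}{50}\right) = \left(- \frac{9}{2} - \frac{3}{2}\right) 7 + \left(46 \left(- \frac{1}{40}\right) + 32 \cdot \frac{1}{50}\right) = \left(-6\right) 7 + \left(- \frac{23}{20} + \frac{16}{25}\right) = -42 - \frac{51}{100} = - \frac{4251}{100}$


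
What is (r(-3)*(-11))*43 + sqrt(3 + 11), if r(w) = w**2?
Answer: -4257 + sqrt(14) ≈ -4253.3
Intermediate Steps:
(r(-3)*(-11))*43 + sqrt(3 + 11) = ((-3)**2*(-11))*43 + sqrt(3 + 11) = (9*(-11))*43 + sqrt(14) = -99*43 + sqrt(14) = -4257 + sqrt(14)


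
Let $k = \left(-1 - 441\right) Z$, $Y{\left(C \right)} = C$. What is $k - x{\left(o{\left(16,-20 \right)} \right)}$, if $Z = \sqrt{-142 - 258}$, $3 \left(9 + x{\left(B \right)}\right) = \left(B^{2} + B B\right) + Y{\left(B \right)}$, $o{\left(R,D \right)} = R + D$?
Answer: $- \frac{1}{3} - 8840 i \approx -0.33333 - 8840.0 i$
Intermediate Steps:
$o{\left(R,D \right)} = D + R$
$x{\left(B \right)} = -9 + \frac{B}{3} + \frac{2 B^{2}}{3}$ ($x{\left(B \right)} = -9 + \frac{\left(B^{2} + B B\right) + B}{3} = -9 + \frac{\left(B^{2} + B^{2}\right) + B}{3} = -9 + \frac{2 B^{2} + B}{3} = -9 + \frac{B + 2 B^{2}}{3} = -9 + \left(\frac{B}{3} + \frac{2 B^{2}}{3}\right) = -9 + \frac{B}{3} + \frac{2 B^{2}}{3}$)
$Z = 20 i$ ($Z = \sqrt{-400} = 20 i \approx 20.0 i$)
$k = - 8840 i$ ($k = \left(-1 - 441\right) 20 i = - 442 \cdot 20 i = - 8840 i \approx - 8840.0 i$)
$k - x{\left(o{\left(16,-20 \right)} \right)} = - 8840 i - \left(-9 + \frac{-20 + 16}{3} + \frac{2 \left(-20 + 16\right)^{2}}{3}\right) = - 8840 i - \left(-9 + \frac{1}{3} \left(-4\right) + \frac{2 \left(-4\right)^{2}}{3}\right) = - 8840 i - \left(-9 - \frac{4}{3} + \frac{2}{3} \cdot 16\right) = - 8840 i - \left(-9 - \frac{4}{3} + \frac{32}{3}\right) = - 8840 i - \frac{1}{3} = - \frac{1}{3} - 8840 i$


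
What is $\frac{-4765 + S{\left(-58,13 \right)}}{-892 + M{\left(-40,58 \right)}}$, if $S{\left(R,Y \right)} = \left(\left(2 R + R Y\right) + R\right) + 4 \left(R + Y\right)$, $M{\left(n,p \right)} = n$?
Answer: $\frac{5873}{932} \approx 6.3015$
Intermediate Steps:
$S{\left(R,Y \right)} = 4 Y + 7 R + R Y$ ($S{\left(R,Y \right)} = \left(3 R + R Y\right) + \left(4 R + 4 Y\right) = 4 Y + 7 R + R Y$)
$\frac{-4765 + S{\left(-58,13 \right)}}{-892 + M{\left(-40,58 \right)}} = \frac{-4765 + \left(4 \cdot 13 + 7 \left(-58\right) - 754\right)}{-892 - 40} = \frac{-4765 - 1108}{-932} = \left(-4765 - 1108\right) \left(- \frac{1}{932}\right) = \left(-5873\right) \left(- \frac{1}{932}\right) = \frac{5873}{932}$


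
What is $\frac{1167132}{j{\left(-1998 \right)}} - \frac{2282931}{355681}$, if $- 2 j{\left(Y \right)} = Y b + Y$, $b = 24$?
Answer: $\frac{3226220497}{80028225} \approx 40.314$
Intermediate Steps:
$j{\left(Y \right)} = - \frac{25 Y}{2}$ ($j{\left(Y \right)} = - \frac{Y 24 + Y}{2} = - \frac{24 Y + Y}{2} = - \frac{25 Y}{2}$)
$\frac{1167132}{j{\left(-1998 \right)}} - \frac{2282931}{355681} = \frac{1167132}{\left(- \frac{25}{2}\right) \left(-1998\right)} - \frac{2282931}{355681} = \frac{1167132}{24975} - \frac{2282931}{355681} = 1167132 \cdot \frac{1}{24975} - \frac{2282931}{355681} = \frac{389044}{8325} - \frac{2282931}{355681} = \frac{3226220497}{80028225}$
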